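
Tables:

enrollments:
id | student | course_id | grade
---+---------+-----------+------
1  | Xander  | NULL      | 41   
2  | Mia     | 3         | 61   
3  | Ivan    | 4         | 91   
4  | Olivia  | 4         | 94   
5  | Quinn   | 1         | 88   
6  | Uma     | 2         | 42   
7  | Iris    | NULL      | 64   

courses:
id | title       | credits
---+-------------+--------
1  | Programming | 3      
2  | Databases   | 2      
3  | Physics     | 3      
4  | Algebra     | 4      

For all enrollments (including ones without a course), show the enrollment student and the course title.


LEFT JOIN keeps every row from enrollments (the left table); where course_id has no match in courses, the course columns become NULL. Walk through each enrollment:
  - enrollment 1 (Xander): course_id=NULL, no match -> kept with NULL
  - enrollment 2 (Mia): course_id=3 -> matches Physics
  - enrollment 3 (Ivan): course_id=4 -> matches Algebra
  - enrollment 4 (Olivia): course_id=4 -> matches Algebra
  - enrollment 5 (Quinn): course_id=1 -> matches Programming
  - enrollment 6 (Uma): course_id=2 -> matches Databases
  - enrollment 7 (Iris): course_id=NULL, no match -> kept with NULL
All 7 rows appear; 2 have NULL course.

SQL:
SELECT a.student, b.title AS course
FROM enrollments a
LEFT JOIN courses b ON a.course_id = b.id

Result:
student | course     
--------+------------
Xander  | NULL       
Mia     | Physics    
Ivan    | Algebra    
Olivia  | Algebra    
Quinn   | Programming
Uma     | Databases  
Iris    | NULL       


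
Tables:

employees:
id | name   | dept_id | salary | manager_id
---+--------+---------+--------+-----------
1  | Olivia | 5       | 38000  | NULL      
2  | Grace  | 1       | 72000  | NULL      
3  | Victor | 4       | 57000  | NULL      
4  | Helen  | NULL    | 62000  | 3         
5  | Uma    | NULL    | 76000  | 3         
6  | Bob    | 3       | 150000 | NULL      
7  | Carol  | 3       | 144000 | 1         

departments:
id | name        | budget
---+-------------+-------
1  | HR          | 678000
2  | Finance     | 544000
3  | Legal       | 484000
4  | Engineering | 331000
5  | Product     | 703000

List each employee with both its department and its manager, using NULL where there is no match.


Two LEFT JOINs from the same base table employees: one to departments via dept_id, one to employees itself via manager_id. Both are LEFT so every employee is preserved.
Match against departments:
  - employee 1 (Olivia): dept_id=5 -> matches Product
  - employee 2 (Grace): dept_id=1 -> matches HR
  - employee 3 (Victor): dept_id=4 -> matches Engineering
  - employee 4 (Helen): dept_id=NULL, no match -> kept with NULL
  - employee 5 (Uma): dept_id=NULL, no match -> kept with NULL
  - employee 6 (Bob): dept_id=3 -> matches Legal
  - employee 7 (Carol): dept_id=3 -> matches Legal
Match against employees (self):
  - employee 1 (Olivia): manager_id=NULL -> NULL
  - employee 2 (Grace): manager_id=NULL -> NULL
  - employee 3 (Victor): manager_id=NULL -> NULL
  - employee 4 (Helen): manager_id=3 -> Victor
  - employee 5 (Uma): manager_id=3 -> Victor
  - employee 6 (Bob): manager_id=NULL -> NULL
  - employee 7 (Carol): manager_id=1 -> Olivia

SQL:
SELECT a.name, b.name AS department, c.name AS manager
FROM employees a
LEFT JOIN departments b ON a.dept_id = b.id
LEFT JOIN employees c ON a.manager_id = c.id

Result:
name   | department  | manager
-------+-------------+--------
Olivia | Product     | NULL   
Grace  | HR          | NULL   
Victor | Engineering | NULL   
Helen  | NULL        | Victor 
Uma    | NULL        | Victor 
Bob    | Legal       | NULL   
Carol  | Legal       | Olivia 


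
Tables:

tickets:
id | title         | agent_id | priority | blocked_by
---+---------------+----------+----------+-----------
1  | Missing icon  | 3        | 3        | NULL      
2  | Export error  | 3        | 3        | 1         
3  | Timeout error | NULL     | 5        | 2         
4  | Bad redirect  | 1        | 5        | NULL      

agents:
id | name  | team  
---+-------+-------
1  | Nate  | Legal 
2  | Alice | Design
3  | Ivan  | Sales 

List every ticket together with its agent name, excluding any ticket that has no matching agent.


INNER JOIN keeps only tickets rows whose agent_id matches an id in agents. Walk through each ticket:
  - ticket 1 (Missing icon): agent_id=3 -> matches Ivan
  - ticket 2 (Export error): agent_id=3 -> matches Ivan
  - ticket 3 (Timeout error): agent_id=NULL, no match -> dropped
  - ticket 4 (Bad redirect): agent_id=1 -> matches Nate
So 1 of 4 rows is dropped.

SQL:
SELECT a.title, b.name AS agent
FROM tickets a
INNER JOIN agents b ON a.agent_id = b.id

Result:
title        | agent
-------------+------
Missing icon | Ivan 
Export error | Ivan 
Bad redirect | Nate 


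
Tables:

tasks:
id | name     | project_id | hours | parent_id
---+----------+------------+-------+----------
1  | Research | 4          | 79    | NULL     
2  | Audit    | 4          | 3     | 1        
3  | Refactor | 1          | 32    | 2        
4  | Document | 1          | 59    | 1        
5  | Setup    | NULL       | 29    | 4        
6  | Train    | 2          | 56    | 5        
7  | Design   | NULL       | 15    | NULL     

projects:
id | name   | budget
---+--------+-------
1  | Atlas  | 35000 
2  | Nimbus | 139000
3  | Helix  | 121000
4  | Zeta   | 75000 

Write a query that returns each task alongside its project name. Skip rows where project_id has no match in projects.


INNER JOIN keeps only tasks rows whose project_id matches an id in projects. Walk through each task:
  - task 1 (Research): project_id=4 -> matches Zeta
  - task 2 (Audit): project_id=4 -> matches Zeta
  - task 3 (Refactor): project_id=1 -> matches Atlas
  - task 4 (Document): project_id=1 -> matches Atlas
  - task 5 (Setup): project_id=NULL, no match -> dropped
  - task 6 (Train): project_id=2 -> matches Nimbus
  - task 7 (Design): project_id=NULL, no match -> dropped
So 2 of 7 rows are dropped.

SQL:
SELECT a.name, b.name AS project
FROM tasks a
INNER JOIN projects b ON a.project_id = b.id

Result:
name     | project
---------+--------
Research | Zeta   
Audit    | Zeta   
Refactor | Atlas  
Document | Atlas  
Train    | Nimbus 


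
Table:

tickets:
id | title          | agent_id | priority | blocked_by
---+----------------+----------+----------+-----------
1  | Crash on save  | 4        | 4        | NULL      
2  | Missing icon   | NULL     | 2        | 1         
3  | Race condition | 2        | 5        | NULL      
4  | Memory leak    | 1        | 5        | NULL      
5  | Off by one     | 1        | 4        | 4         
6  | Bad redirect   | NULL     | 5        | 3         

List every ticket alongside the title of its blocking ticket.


This is a self-join: tickets is joined to a second copy of itself, matching each row's blocked_by to another row's id. Use LEFT JOIN so rows with blocked_by=NULL are kept.
  - ticket 1 (Crash on save): blocked_by=NULL -> NULL
  - ticket 2 (Missing icon): blocked_by=1 -> Crash on save
  - ticket 3 (Race condition): blocked_by=NULL -> NULL
  - ticket 4 (Memory leak): blocked_by=NULL -> NULL
  - ticket 5 (Off by one): blocked_by=4 -> Memory leak
  - ticket 6 (Bad redirect): blocked_by=3 -> Race condition

SQL:
SELECT a.title AS item, b.title AS blocked_by
FROM tickets a
LEFT JOIN tickets b ON a.blocked_by = b.id

Result:
item           | blocked_by    
---------------+---------------
Crash on save  | NULL          
Missing icon   | Crash on save 
Race condition | NULL          
Memory leak    | NULL          
Off by one     | Memory leak   
Bad redirect   | Race condition


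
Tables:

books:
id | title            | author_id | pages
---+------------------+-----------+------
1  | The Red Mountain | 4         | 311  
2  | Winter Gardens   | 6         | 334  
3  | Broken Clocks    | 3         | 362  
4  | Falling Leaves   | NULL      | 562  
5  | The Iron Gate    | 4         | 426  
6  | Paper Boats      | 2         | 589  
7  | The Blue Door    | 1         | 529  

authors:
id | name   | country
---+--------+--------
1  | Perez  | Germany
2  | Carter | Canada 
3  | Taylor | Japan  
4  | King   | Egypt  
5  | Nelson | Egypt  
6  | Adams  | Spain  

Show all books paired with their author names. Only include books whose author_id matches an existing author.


INNER JOIN keeps only books rows whose author_id matches an id in authors. Walk through each book:
  - book 1 (The Red Mountain): author_id=4 -> matches King
  - book 2 (Winter Gardens): author_id=6 -> matches Adams
  - book 3 (Broken Clocks): author_id=3 -> matches Taylor
  - book 4 (Falling Leaves): author_id=NULL, no match -> dropped
  - book 5 (The Iron Gate): author_id=4 -> matches King
  - book 6 (Paper Boats): author_id=2 -> matches Carter
  - book 7 (The Blue Door): author_id=1 -> matches Perez
So 1 of 7 rows is dropped.

SQL:
SELECT a.title, b.name AS author
FROM books a
INNER JOIN authors b ON a.author_id = b.id

Result:
title            | author
-----------------+-------
The Red Mountain | King  
Winter Gardens   | Adams 
Broken Clocks    | Taylor
The Iron Gate    | King  
Paper Boats      | Carter
The Blue Door    | Perez 


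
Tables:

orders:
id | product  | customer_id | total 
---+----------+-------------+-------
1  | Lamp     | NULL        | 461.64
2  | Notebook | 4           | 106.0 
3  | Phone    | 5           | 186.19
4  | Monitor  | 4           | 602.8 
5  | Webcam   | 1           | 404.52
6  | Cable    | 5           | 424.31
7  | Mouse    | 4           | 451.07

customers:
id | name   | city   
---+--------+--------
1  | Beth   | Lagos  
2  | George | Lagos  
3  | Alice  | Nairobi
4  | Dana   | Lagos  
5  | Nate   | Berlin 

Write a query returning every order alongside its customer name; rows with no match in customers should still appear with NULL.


LEFT JOIN keeps every row from orders (the left table); where customer_id has no match in customers, the customer columns become NULL. Walk through each order:
  - order 1 (Lamp): customer_id=NULL, no match -> kept with NULL
  - order 2 (Notebook): customer_id=4 -> matches Dana
  - order 3 (Phone): customer_id=5 -> matches Nate
  - order 4 (Monitor): customer_id=4 -> matches Dana
  - order 5 (Webcam): customer_id=1 -> matches Beth
  - order 6 (Cable): customer_id=5 -> matches Nate
  - order 7 (Mouse): customer_id=4 -> matches Dana
All 7 rows appear; 1 has NULL customer.

SQL:
SELECT a.product, b.name AS customer
FROM orders a
LEFT JOIN customers b ON a.customer_id = b.id

Result:
product  | customer
---------+---------
Lamp     | NULL    
Notebook | Dana    
Phone    | Nate    
Monitor  | Dana    
Webcam   | Beth    
Cable    | Nate    
Mouse    | Dana    


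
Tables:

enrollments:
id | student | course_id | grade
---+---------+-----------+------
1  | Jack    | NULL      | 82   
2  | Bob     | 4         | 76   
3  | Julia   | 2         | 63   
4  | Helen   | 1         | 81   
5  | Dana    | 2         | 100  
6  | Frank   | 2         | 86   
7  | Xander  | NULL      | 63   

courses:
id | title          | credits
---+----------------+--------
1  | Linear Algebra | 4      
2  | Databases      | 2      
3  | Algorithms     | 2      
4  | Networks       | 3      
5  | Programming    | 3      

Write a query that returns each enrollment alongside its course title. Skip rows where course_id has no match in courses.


INNER JOIN keeps only enrollments rows whose course_id matches an id in courses. Walk through each enrollment:
  - enrollment 1 (Jack): course_id=NULL, no match -> dropped
  - enrollment 2 (Bob): course_id=4 -> matches Networks
  - enrollment 3 (Julia): course_id=2 -> matches Databases
  - enrollment 4 (Helen): course_id=1 -> matches Linear Algebra
  - enrollment 5 (Dana): course_id=2 -> matches Databases
  - enrollment 6 (Frank): course_id=2 -> matches Databases
  - enrollment 7 (Xander): course_id=NULL, no match -> dropped
So 2 of 7 rows are dropped.

SQL:
SELECT a.student, b.title AS course
FROM enrollments a
INNER JOIN courses b ON a.course_id = b.id

Result:
student | course        
--------+---------------
Bob     | Networks      
Julia   | Databases     
Helen   | Linear Algebra
Dana    | Databases     
Frank   | Databases     


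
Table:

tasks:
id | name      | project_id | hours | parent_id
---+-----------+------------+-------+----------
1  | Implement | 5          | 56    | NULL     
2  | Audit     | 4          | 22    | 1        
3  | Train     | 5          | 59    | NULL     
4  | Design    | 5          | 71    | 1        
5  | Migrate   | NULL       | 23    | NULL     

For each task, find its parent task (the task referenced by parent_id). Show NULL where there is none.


This is a self-join: tasks is joined to a second copy of itself, matching each row's parent_id to another row's id. Use LEFT JOIN so rows with parent_id=NULL are kept.
  - task 1 (Implement): parent_id=NULL -> NULL
  - task 2 (Audit): parent_id=1 -> Implement
  - task 3 (Train): parent_id=NULL -> NULL
  - task 4 (Design): parent_id=1 -> Implement
  - task 5 (Migrate): parent_id=NULL -> NULL

SQL:
SELECT a.name AS item, b.name AS parent
FROM tasks a
LEFT JOIN tasks b ON a.parent_id = b.id

Result:
item      | parent   
----------+----------
Implement | NULL     
Audit     | Implement
Train     | NULL     
Design    | Implement
Migrate   | NULL     


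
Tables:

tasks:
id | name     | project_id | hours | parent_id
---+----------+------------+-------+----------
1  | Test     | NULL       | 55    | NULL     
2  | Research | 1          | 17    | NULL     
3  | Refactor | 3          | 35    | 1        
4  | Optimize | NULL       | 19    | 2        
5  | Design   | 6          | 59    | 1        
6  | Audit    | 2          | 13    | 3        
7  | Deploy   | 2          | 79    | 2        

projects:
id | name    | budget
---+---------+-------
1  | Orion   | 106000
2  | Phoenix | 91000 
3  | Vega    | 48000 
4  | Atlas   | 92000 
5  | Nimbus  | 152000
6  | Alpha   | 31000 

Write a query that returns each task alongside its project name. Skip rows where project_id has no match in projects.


INNER JOIN keeps only tasks rows whose project_id matches an id in projects. Walk through each task:
  - task 1 (Test): project_id=NULL, no match -> dropped
  - task 2 (Research): project_id=1 -> matches Orion
  - task 3 (Refactor): project_id=3 -> matches Vega
  - task 4 (Optimize): project_id=NULL, no match -> dropped
  - task 5 (Design): project_id=6 -> matches Alpha
  - task 6 (Audit): project_id=2 -> matches Phoenix
  - task 7 (Deploy): project_id=2 -> matches Phoenix
So 2 of 7 rows are dropped.

SQL:
SELECT a.name, b.name AS project
FROM tasks a
INNER JOIN projects b ON a.project_id = b.id

Result:
name     | project
---------+--------
Research | Orion  
Refactor | Vega   
Design   | Alpha  
Audit    | Phoenix
Deploy   | Phoenix


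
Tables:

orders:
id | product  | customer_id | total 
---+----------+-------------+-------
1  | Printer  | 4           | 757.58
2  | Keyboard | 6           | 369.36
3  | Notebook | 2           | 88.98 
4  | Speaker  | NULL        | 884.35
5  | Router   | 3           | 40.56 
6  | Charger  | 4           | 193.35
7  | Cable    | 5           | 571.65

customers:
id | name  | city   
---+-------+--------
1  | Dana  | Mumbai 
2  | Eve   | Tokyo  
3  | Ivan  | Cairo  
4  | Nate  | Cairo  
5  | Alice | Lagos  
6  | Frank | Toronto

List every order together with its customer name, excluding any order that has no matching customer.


INNER JOIN keeps only orders rows whose customer_id matches an id in customers. Walk through each order:
  - order 1 (Printer): customer_id=4 -> matches Nate
  - order 2 (Keyboard): customer_id=6 -> matches Frank
  - order 3 (Notebook): customer_id=2 -> matches Eve
  - order 4 (Speaker): customer_id=NULL, no match -> dropped
  - order 5 (Router): customer_id=3 -> matches Ivan
  - order 6 (Charger): customer_id=4 -> matches Nate
  - order 7 (Cable): customer_id=5 -> matches Alice
So 1 of 7 rows is dropped.

SQL:
SELECT a.product, b.name AS customer
FROM orders a
INNER JOIN customers b ON a.customer_id = b.id

Result:
product  | customer
---------+---------
Printer  | Nate    
Keyboard | Frank   
Notebook | Eve     
Router   | Ivan    
Charger  | Nate    
Cable    | Alice   


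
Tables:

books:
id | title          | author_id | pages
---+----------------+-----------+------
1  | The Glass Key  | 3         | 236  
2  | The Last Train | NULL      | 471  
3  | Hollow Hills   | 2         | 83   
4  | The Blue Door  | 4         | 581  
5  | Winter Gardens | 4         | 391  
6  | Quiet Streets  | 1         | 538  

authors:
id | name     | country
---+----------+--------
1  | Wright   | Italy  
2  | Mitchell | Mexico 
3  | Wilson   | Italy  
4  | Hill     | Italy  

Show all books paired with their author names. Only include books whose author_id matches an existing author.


INNER JOIN keeps only books rows whose author_id matches an id in authors. Walk through each book:
  - book 1 (The Glass Key): author_id=3 -> matches Wilson
  - book 2 (The Last Train): author_id=NULL, no match -> dropped
  - book 3 (Hollow Hills): author_id=2 -> matches Mitchell
  - book 4 (The Blue Door): author_id=4 -> matches Hill
  - book 5 (Winter Gardens): author_id=4 -> matches Hill
  - book 6 (Quiet Streets): author_id=1 -> matches Wright
So 1 of 6 rows is dropped.

SQL:
SELECT a.title, b.name AS author
FROM books a
INNER JOIN authors b ON a.author_id = b.id

Result:
title          | author  
---------------+---------
The Glass Key  | Wilson  
Hollow Hills   | Mitchell
The Blue Door  | Hill    
Winter Gardens | Hill    
Quiet Streets  | Wright  


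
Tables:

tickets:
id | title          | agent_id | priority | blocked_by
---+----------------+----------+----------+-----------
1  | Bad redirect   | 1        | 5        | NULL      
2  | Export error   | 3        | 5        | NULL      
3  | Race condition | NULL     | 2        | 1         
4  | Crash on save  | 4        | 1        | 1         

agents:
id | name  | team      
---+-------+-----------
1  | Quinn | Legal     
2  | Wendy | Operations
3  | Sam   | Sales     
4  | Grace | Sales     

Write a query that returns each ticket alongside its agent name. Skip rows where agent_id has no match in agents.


INNER JOIN keeps only tickets rows whose agent_id matches an id in agents. Walk through each ticket:
  - ticket 1 (Bad redirect): agent_id=1 -> matches Quinn
  - ticket 2 (Export error): agent_id=3 -> matches Sam
  - ticket 3 (Race condition): agent_id=NULL, no match -> dropped
  - ticket 4 (Crash on save): agent_id=4 -> matches Grace
So 1 of 4 rows is dropped.

SQL:
SELECT a.title, b.name AS agent
FROM tickets a
INNER JOIN agents b ON a.agent_id = b.id

Result:
title         | agent
--------------+------
Bad redirect  | Quinn
Export error  | Sam  
Crash on save | Grace


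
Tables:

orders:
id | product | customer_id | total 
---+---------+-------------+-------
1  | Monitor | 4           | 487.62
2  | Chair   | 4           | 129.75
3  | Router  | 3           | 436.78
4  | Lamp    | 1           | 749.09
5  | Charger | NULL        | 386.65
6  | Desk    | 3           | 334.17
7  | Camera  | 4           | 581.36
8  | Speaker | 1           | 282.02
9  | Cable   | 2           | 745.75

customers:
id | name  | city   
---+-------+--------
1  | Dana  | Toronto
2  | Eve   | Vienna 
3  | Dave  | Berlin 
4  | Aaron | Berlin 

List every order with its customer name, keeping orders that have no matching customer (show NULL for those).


LEFT JOIN keeps every row from orders (the left table); where customer_id has no match in customers, the customer columns become NULL. Walk through each order:
  - order 1 (Monitor): customer_id=4 -> matches Aaron
  - order 2 (Chair): customer_id=4 -> matches Aaron
  - order 3 (Router): customer_id=3 -> matches Dave
  - order 4 (Lamp): customer_id=1 -> matches Dana
  - order 5 (Charger): customer_id=NULL, no match -> kept with NULL
  - order 6 (Desk): customer_id=3 -> matches Dave
  - order 7 (Camera): customer_id=4 -> matches Aaron
  - order 8 (Speaker): customer_id=1 -> matches Dana
  - order 9 (Cable): customer_id=2 -> matches Eve
All 9 rows appear; 1 has NULL customer.

SQL:
SELECT a.product, b.name AS customer
FROM orders a
LEFT JOIN customers b ON a.customer_id = b.id

Result:
product | customer
--------+---------
Monitor | Aaron   
Chair   | Aaron   
Router  | Dave    
Lamp    | Dana    
Charger | NULL    
Desk    | Dave    
Camera  | Aaron   
Speaker | Dana    
Cable   | Eve     


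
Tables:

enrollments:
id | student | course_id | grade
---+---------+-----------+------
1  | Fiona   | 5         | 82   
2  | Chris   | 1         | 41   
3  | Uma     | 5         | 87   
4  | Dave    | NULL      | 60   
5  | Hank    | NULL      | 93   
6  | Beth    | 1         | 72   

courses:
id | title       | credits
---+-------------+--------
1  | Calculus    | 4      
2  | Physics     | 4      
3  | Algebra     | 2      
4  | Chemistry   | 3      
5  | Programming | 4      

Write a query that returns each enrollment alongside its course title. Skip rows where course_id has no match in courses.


INNER JOIN keeps only enrollments rows whose course_id matches an id in courses. Walk through each enrollment:
  - enrollment 1 (Fiona): course_id=5 -> matches Programming
  - enrollment 2 (Chris): course_id=1 -> matches Calculus
  - enrollment 3 (Uma): course_id=5 -> matches Programming
  - enrollment 4 (Dave): course_id=NULL, no match -> dropped
  - enrollment 5 (Hank): course_id=NULL, no match -> dropped
  - enrollment 6 (Beth): course_id=1 -> matches Calculus
So 2 of 6 rows are dropped.

SQL:
SELECT a.student, b.title AS course
FROM enrollments a
INNER JOIN courses b ON a.course_id = b.id

Result:
student | course     
--------+------------
Fiona   | Programming
Chris   | Calculus   
Uma     | Programming
Beth    | Calculus   


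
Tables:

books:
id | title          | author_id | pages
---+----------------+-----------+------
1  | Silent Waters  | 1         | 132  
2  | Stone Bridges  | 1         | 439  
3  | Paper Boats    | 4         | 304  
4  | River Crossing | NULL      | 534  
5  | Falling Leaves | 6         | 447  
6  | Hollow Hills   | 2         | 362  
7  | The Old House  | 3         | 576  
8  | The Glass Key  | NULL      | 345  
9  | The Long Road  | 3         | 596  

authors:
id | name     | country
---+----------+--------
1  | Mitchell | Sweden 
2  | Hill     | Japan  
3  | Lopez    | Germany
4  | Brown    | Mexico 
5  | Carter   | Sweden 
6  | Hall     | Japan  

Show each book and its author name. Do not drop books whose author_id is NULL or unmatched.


LEFT JOIN keeps every row from books (the left table); where author_id has no match in authors, the author columns become NULL. Walk through each book:
  - book 1 (Silent Waters): author_id=1 -> matches Mitchell
  - book 2 (Stone Bridges): author_id=1 -> matches Mitchell
  - book 3 (Paper Boats): author_id=4 -> matches Brown
  - book 4 (River Crossing): author_id=NULL, no match -> kept with NULL
  - book 5 (Falling Leaves): author_id=6 -> matches Hall
  - book 6 (Hollow Hills): author_id=2 -> matches Hill
  - book 7 (The Old House): author_id=3 -> matches Lopez
  - book 8 (The Glass Key): author_id=NULL, no match -> kept with NULL
  - book 9 (The Long Road): author_id=3 -> matches Lopez
All 9 rows appear; 2 have NULL author.

SQL:
SELECT a.title, b.name AS author
FROM books a
LEFT JOIN authors b ON a.author_id = b.id

Result:
title          | author  
---------------+---------
Silent Waters  | Mitchell
Stone Bridges  | Mitchell
Paper Boats    | Brown   
River Crossing | NULL    
Falling Leaves | Hall    
Hollow Hills   | Hill    
The Old House  | Lopez   
The Glass Key  | NULL    
The Long Road  | Lopez   


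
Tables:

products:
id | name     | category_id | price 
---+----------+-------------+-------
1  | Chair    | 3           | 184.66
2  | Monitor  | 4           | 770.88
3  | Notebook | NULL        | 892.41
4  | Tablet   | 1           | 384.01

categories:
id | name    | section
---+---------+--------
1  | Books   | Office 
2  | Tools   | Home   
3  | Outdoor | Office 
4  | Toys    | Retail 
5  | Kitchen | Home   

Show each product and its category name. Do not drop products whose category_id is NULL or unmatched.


LEFT JOIN keeps every row from products (the left table); where category_id has no match in categories, the category columns become NULL. Walk through each product:
  - product 1 (Chair): category_id=3 -> matches Outdoor
  - product 2 (Monitor): category_id=4 -> matches Toys
  - product 3 (Notebook): category_id=NULL, no match -> kept with NULL
  - product 4 (Tablet): category_id=1 -> matches Books
All 4 rows appear; 1 has NULL category.

SQL:
SELECT a.name, b.name AS category
FROM products a
LEFT JOIN categories b ON a.category_id = b.id

Result:
name     | category
---------+---------
Chair    | Outdoor 
Monitor  | Toys    
Notebook | NULL    
Tablet   | Books   


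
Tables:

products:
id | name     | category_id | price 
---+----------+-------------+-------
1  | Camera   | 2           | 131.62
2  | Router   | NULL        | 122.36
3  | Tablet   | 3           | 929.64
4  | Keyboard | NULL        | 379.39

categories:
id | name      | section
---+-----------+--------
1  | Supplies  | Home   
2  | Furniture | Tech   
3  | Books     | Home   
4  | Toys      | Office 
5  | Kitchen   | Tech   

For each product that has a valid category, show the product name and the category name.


INNER JOIN keeps only products rows whose category_id matches an id in categories. Walk through each product:
  - product 1 (Camera): category_id=2 -> matches Furniture
  - product 2 (Router): category_id=NULL, no match -> dropped
  - product 3 (Tablet): category_id=3 -> matches Books
  - product 4 (Keyboard): category_id=NULL, no match -> dropped
So 2 of 4 rows are dropped.

SQL:
SELECT a.name, b.name AS category
FROM products a
INNER JOIN categories b ON a.category_id = b.id

Result:
name   | category 
-------+----------
Camera | Furniture
Tablet | Books    


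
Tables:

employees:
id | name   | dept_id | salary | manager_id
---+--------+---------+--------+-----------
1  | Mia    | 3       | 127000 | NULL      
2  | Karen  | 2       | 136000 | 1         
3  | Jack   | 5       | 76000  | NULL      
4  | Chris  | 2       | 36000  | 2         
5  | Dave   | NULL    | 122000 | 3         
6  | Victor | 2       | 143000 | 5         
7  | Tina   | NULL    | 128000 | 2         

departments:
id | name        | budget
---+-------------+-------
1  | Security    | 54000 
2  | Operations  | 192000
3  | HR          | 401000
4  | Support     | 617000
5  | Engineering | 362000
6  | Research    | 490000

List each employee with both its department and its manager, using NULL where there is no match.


Two LEFT JOINs from the same base table employees: one to departments via dept_id, one to employees itself via manager_id. Both are LEFT so every employee is preserved.
Match against departments:
  - employee 1 (Mia): dept_id=3 -> matches HR
  - employee 2 (Karen): dept_id=2 -> matches Operations
  - employee 3 (Jack): dept_id=5 -> matches Engineering
  - employee 4 (Chris): dept_id=2 -> matches Operations
  - employee 5 (Dave): dept_id=NULL, no match -> kept with NULL
  - employee 6 (Victor): dept_id=2 -> matches Operations
  - employee 7 (Tina): dept_id=NULL, no match -> kept with NULL
Match against employees (self):
  - employee 1 (Mia): manager_id=NULL -> NULL
  - employee 2 (Karen): manager_id=1 -> Mia
  - employee 3 (Jack): manager_id=NULL -> NULL
  - employee 4 (Chris): manager_id=2 -> Karen
  - employee 5 (Dave): manager_id=3 -> Jack
  - employee 6 (Victor): manager_id=5 -> Dave
  - employee 7 (Tina): manager_id=2 -> Karen

SQL:
SELECT a.name, b.name AS department, c.name AS manager
FROM employees a
LEFT JOIN departments b ON a.dept_id = b.id
LEFT JOIN employees c ON a.manager_id = c.id

Result:
name   | department  | manager
-------+-------------+--------
Mia    | HR          | NULL   
Karen  | Operations  | Mia    
Jack   | Engineering | NULL   
Chris  | Operations  | Karen  
Dave   | NULL        | Jack   
Victor | Operations  | Dave   
Tina   | NULL        | Karen  


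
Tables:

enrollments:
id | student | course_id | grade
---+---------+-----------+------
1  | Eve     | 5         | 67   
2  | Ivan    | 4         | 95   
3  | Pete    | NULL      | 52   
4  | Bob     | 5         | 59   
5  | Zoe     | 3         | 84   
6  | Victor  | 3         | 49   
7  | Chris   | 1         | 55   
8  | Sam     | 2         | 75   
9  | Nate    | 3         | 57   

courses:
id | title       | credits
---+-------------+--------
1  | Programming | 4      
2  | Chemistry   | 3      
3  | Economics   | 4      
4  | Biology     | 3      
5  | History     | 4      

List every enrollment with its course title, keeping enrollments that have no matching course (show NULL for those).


LEFT JOIN keeps every row from enrollments (the left table); where course_id has no match in courses, the course columns become NULL. Walk through each enrollment:
  - enrollment 1 (Eve): course_id=5 -> matches History
  - enrollment 2 (Ivan): course_id=4 -> matches Biology
  - enrollment 3 (Pete): course_id=NULL, no match -> kept with NULL
  - enrollment 4 (Bob): course_id=5 -> matches History
  - enrollment 5 (Zoe): course_id=3 -> matches Economics
  - enrollment 6 (Victor): course_id=3 -> matches Economics
  - enrollment 7 (Chris): course_id=1 -> matches Programming
  - enrollment 8 (Sam): course_id=2 -> matches Chemistry
  - enrollment 9 (Nate): course_id=3 -> matches Economics
All 9 rows appear; 1 has NULL course.

SQL:
SELECT a.student, b.title AS course
FROM enrollments a
LEFT JOIN courses b ON a.course_id = b.id

Result:
student | course     
--------+------------
Eve     | History    
Ivan    | Biology    
Pete    | NULL       
Bob     | History    
Zoe     | Economics  
Victor  | Economics  
Chris   | Programming
Sam     | Chemistry  
Nate    | Economics  


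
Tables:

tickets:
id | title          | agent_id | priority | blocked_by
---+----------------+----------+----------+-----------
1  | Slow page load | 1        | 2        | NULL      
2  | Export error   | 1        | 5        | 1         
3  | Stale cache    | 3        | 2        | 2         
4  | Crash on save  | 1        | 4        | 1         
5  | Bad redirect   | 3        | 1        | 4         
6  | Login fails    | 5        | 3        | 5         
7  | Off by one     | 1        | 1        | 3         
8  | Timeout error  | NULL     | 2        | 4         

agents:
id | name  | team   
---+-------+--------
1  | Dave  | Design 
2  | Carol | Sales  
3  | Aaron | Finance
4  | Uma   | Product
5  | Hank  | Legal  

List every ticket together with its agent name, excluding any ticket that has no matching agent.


INNER JOIN keeps only tickets rows whose agent_id matches an id in agents. Walk through each ticket:
  - ticket 1 (Slow page load): agent_id=1 -> matches Dave
  - ticket 2 (Export error): agent_id=1 -> matches Dave
  - ticket 3 (Stale cache): agent_id=3 -> matches Aaron
  - ticket 4 (Crash on save): agent_id=1 -> matches Dave
  - ticket 5 (Bad redirect): agent_id=3 -> matches Aaron
  - ticket 6 (Login fails): agent_id=5 -> matches Hank
  - ticket 7 (Off by one): agent_id=1 -> matches Dave
  - ticket 8 (Timeout error): agent_id=NULL, no match -> dropped
So 1 of 8 rows is dropped.

SQL:
SELECT a.title, b.name AS agent
FROM tickets a
INNER JOIN agents b ON a.agent_id = b.id

Result:
title          | agent
---------------+------
Slow page load | Dave 
Export error   | Dave 
Stale cache    | Aaron
Crash on save  | Dave 
Bad redirect   | Aaron
Login fails    | Hank 
Off by one     | Dave 


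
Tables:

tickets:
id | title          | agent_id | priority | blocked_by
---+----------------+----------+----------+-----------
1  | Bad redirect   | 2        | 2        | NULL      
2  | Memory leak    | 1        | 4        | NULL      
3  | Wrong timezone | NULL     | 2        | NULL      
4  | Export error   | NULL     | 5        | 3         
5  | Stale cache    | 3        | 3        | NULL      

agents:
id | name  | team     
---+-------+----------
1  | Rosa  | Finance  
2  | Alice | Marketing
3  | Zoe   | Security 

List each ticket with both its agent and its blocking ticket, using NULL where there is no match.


Two LEFT JOINs from the same base table tickets: one to agents via agent_id, one to tickets itself via blocked_by. Both are LEFT so every ticket is preserved.
Match against agents:
  - ticket 1 (Bad redirect): agent_id=2 -> matches Alice
  - ticket 2 (Memory leak): agent_id=1 -> matches Rosa
  - ticket 3 (Wrong timezone): agent_id=NULL, no match -> kept with NULL
  - ticket 4 (Export error): agent_id=NULL, no match -> kept with NULL
  - ticket 5 (Stale cache): agent_id=3 -> matches Zoe
Match against tickets (self):
  - ticket 1 (Bad redirect): blocked_by=NULL -> NULL
  - ticket 2 (Memory leak): blocked_by=NULL -> NULL
  - ticket 3 (Wrong timezone): blocked_by=NULL -> NULL
  - ticket 4 (Export error): blocked_by=3 -> Wrong timezone
  - ticket 5 (Stale cache): blocked_by=NULL -> NULL

SQL:
SELECT a.title, b.name AS agent, c.title AS blocked_by
FROM tickets a
LEFT JOIN agents b ON a.agent_id = b.id
LEFT JOIN tickets c ON a.blocked_by = c.id

Result:
title          | agent | blocked_by    
---------------+-------+---------------
Bad redirect   | Alice | NULL          
Memory leak    | Rosa  | NULL          
Wrong timezone | NULL  | NULL          
Export error   | NULL  | Wrong timezone
Stale cache    | Zoe   | NULL          


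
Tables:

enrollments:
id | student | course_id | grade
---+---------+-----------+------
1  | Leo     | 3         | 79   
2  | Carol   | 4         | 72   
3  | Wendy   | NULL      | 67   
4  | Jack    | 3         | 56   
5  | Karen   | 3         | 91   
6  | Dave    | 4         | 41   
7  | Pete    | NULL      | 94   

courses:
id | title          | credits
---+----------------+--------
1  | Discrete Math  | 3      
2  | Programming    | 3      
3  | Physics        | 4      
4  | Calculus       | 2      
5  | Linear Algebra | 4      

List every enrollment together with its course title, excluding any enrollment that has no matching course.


INNER JOIN keeps only enrollments rows whose course_id matches an id in courses. Walk through each enrollment:
  - enrollment 1 (Leo): course_id=3 -> matches Physics
  - enrollment 2 (Carol): course_id=4 -> matches Calculus
  - enrollment 3 (Wendy): course_id=NULL, no match -> dropped
  - enrollment 4 (Jack): course_id=3 -> matches Physics
  - enrollment 5 (Karen): course_id=3 -> matches Physics
  - enrollment 6 (Dave): course_id=4 -> matches Calculus
  - enrollment 7 (Pete): course_id=NULL, no match -> dropped
So 2 of 7 rows are dropped.

SQL:
SELECT a.student, b.title AS course
FROM enrollments a
INNER JOIN courses b ON a.course_id = b.id

Result:
student | course  
--------+---------
Leo     | Physics 
Carol   | Calculus
Jack    | Physics 
Karen   | Physics 
Dave    | Calculus


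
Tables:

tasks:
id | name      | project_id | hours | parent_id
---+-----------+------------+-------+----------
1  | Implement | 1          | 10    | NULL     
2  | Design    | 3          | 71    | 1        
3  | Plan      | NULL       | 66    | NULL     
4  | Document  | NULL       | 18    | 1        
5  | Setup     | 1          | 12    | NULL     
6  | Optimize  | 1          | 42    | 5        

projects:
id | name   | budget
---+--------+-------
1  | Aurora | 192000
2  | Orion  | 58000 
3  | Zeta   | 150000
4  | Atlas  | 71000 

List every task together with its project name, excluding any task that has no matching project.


INNER JOIN keeps only tasks rows whose project_id matches an id in projects. Walk through each task:
  - task 1 (Implement): project_id=1 -> matches Aurora
  - task 2 (Design): project_id=3 -> matches Zeta
  - task 3 (Plan): project_id=NULL, no match -> dropped
  - task 4 (Document): project_id=NULL, no match -> dropped
  - task 5 (Setup): project_id=1 -> matches Aurora
  - task 6 (Optimize): project_id=1 -> matches Aurora
So 2 of 6 rows are dropped.

SQL:
SELECT a.name, b.name AS project
FROM tasks a
INNER JOIN projects b ON a.project_id = b.id

Result:
name      | project
----------+--------
Implement | Aurora 
Design    | Zeta   
Setup     | Aurora 
Optimize  | Aurora 


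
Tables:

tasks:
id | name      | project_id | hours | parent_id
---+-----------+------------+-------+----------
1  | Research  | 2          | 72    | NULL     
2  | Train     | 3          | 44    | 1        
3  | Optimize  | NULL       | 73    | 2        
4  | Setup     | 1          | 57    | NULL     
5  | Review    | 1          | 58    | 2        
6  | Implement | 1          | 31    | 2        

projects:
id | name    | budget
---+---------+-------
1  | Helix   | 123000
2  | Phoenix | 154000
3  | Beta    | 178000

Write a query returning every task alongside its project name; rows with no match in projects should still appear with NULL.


LEFT JOIN keeps every row from tasks (the left table); where project_id has no match in projects, the project columns become NULL. Walk through each task:
  - task 1 (Research): project_id=2 -> matches Phoenix
  - task 2 (Train): project_id=3 -> matches Beta
  - task 3 (Optimize): project_id=NULL, no match -> kept with NULL
  - task 4 (Setup): project_id=1 -> matches Helix
  - task 5 (Review): project_id=1 -> matches Helix
  - task 6 (Implement): project_id=1 -> matches Helix
All 6 rows appear; 1 has NULL project.

SQL:
SELECT a.name, b.name AS project
FROM tasks a
LEFT JOIN projects b ON a.project_id = b.id

Result:
name      | project
----------+--------
Research  | Phoenix
Train     | Beta   
Optimize  | NULL   
Setup     | Helix  
Review    | Helix  
Implement | Helix  


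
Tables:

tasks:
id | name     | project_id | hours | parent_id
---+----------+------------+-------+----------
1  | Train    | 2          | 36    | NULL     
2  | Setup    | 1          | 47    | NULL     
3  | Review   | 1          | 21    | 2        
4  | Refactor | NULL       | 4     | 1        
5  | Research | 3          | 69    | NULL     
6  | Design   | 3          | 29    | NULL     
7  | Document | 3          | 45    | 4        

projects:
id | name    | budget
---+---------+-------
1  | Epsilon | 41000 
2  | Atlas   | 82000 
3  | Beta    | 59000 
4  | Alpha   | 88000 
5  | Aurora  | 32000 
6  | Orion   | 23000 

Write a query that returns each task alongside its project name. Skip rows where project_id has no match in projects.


INNER JOIN keeps only tasks rows whose project_id matches an id in projects. Walk through each task:
  - task 1 (Train): project_id=2 -> matches Atlas
  - task 2 (Setup): project_id=1 -> matches Epsilon
  - task 3 (Review): project_id=1 -> matches Epsilon
  - task 4 (Refactor): project_id=NULL, no match -> dropped
  - task 5 (Research): project_id=3 -> matches Beta
  - task 6 (Design): project_id=3 -> matches Beta
  - task 7 (Document): project_id=3 -> matches Beta
So 1 of 7 rows is dropped.

SQL:
SELECT a.name, b.name AS project
FROM tasks a
INNER JOIN projects b ON a.project_id = b.id

Result:
name     | project
---------+--------
Train    | Atlas  
Setup    | Epsilon
Review   | Epsilon
Research | Beta   
Design   | Beta   
Document | Beta   


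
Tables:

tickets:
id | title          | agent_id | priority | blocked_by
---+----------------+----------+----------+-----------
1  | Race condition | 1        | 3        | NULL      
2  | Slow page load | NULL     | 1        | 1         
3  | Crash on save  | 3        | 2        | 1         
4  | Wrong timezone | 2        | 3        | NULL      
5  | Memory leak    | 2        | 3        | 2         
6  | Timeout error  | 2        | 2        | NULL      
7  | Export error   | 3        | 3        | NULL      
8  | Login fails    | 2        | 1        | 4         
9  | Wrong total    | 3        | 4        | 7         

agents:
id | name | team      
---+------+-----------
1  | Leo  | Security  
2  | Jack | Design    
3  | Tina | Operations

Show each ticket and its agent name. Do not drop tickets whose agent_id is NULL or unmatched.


LEFT JOIN keeps every row from tickets (the left table); where agent_id has no match in agents, the agent columns become NULL. Walk through each ticket:
  - ticket 1 (Race condition): agent_id=1 -> matches Leo
  - ticket 2 (Slow page load): agent_id=NULL, no match -> kept with NULL
  - ticket 3 (Crash on save): agent_id=3 -> matches Tina
  - ticket 4 (Wrong timezone): agent_id=2 -> matches Jack
  - ticket 5 (Memory leak): agent_id=2 -> matches Jack
  - ticket 6 (Timeout error): agent_id=2 -> matches Jack
  - ticket 7 (Export error): agent_id=3 -> matches Tina
  - ticket 8 (Login fails): agent_id=2 -> matches Jack
  - ticket 9 (Wrong total): agent_id=3 -> matches Tina
All 9 rows appear; 1 has NULL agent.

SQL:
SELECT a.title, b.name AS agent
FROM tickets a
LEFT JOIN agents b ON a.agent_id = b.id

Result:
title          | agent
---------------+------
Race condition | Leo  
Slow page load | NULL 
Crash on save  | Tina 
Wrong timezone | Jack 
Memory leak    | Jack 
Timeout error  | Jack 
Export error   | Tina 
Login fails    | Jack 
Wrong total    | Tina 
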